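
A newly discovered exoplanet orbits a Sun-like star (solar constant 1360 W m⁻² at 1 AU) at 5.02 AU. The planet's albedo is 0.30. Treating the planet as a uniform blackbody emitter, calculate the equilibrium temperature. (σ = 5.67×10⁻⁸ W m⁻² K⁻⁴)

T_eq ≈ 114 K

Flux at 5.02 AU: S = 1360/5.02² = 54.0 W m⁻².
Energy balance: absorbed = emitted ⇒ πR²·S(1−A) = 4πR²·σT_eq⁴, so T_eq⁴ = S(1−A)/(4σ).
T_eq = [54.0 × 0.70 / (4 × 5.67×10⁻⁸)]^(1/4) = (1.67×10⁸)^(1/4) = 114 K.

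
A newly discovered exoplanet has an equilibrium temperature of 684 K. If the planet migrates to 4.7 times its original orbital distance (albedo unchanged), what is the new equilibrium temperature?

T_eq ∝ L^(1/4) · d^(−1/2).
T′ = 684 / 4.7^(1/2) = 316 K.

T_eq ≈ 316 K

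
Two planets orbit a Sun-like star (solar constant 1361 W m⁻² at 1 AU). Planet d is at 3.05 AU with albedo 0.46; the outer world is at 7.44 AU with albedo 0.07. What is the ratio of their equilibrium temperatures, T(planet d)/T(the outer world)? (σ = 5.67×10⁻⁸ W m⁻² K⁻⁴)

T₁/T₂ ≈ 1.363

T_eq = [S₀(1−A)/(4σd²)]^(1/4), so T ∝ (1−A)^(1/4) / √d.
T₁ = [1361×0.54/(4×5.67×10⁻⁸×3.05²)]^(1/4) = 136.62 K.
T₂ = [1361×0.93/(4×5.67×10⁻⁸×7.44²)]^(1/4) = 100.20 K.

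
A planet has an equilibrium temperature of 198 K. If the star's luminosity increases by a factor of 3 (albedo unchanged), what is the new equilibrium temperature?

T_eq ≈ 261 K

T_eq ∝ L^(1/4) · d^(−1/2).
T′ = 198 × 3^(1/4) = 261 K.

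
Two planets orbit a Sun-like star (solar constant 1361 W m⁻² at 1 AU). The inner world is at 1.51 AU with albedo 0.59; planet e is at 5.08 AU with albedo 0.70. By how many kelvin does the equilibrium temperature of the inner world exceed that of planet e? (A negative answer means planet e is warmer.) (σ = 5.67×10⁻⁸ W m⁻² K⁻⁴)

ΔT ≈ 89.9 K

T_eq = [S₀(1−A)/(4σd²)]^(1/4), so T ∝ (1−A)^(1/4) / √d.
T₁ = [1361×0.41/(4×5.67×10⁻⁸×1.51²)]^(1/4) = 181.24 K.
T₂ = [1361×0.30/(4×5.67×10⁻⁸×5.08²)]^(1/4) = 91.39 K.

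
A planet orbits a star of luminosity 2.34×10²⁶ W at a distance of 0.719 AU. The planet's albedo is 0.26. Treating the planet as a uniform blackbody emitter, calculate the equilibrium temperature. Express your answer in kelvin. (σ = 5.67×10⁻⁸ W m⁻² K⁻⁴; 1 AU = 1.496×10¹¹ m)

d = 0.719 AU = 1.08×10¹¹ m.
Flux: S = L/(4πd²) = 2.34×10²⁶/(4π×(1.08×10¹¹)²) = 1610 W m⁻².
Energy balance: absorbed = emitted ⇒ πR²·S(1−A) = 4πR²·σT_eq⁴, so T_eq⁴ = S(1−A)/(4σ).
T_eq = [1610 × 0.74 / (4 × 5.67×10⁻⁸)]^(1/4) = (5.25×10⁹)^(1/4) = 269 K.

T_eq ≈ 269 K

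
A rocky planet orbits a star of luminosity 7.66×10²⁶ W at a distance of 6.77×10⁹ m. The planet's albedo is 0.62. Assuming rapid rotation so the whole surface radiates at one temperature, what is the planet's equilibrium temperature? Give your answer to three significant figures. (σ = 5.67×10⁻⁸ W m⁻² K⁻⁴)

T_eq ≈ 1220 K

Flux: S = L/(4πd²) = 7.66×10²⁶/(4π×(6.77×10⁹)²) = 1.33×10⁶ W m⁻².
Energy balance: absorbed = emitted ⇒ πR²·S(1−A) = 4πR²·σT_eq⁴, so T_eq⁴ = S(1−A)/(4σ).
T_eq = [1.33×10⁶ × 0.38 / (4 × 5.67×10⁻⁸)]^(1/4) = (2.23×10¹²)^(1/4) = 1220 K.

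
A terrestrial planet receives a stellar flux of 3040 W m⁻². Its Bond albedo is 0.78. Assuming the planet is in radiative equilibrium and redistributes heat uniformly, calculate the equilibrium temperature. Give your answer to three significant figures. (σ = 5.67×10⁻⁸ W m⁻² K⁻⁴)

T_eq ≈ 233 K

Energy balance: absorbed = emitted ⇒ πR²·S(1−A) = 4πR²·σT_eq⁴, so T_eq⁴ = S(1−A)/(4σ).
T_eq = [3040 × 0.22 / (4 × 5.67×10⁻⁸)]^(1/4) = (2.95×10⁹)^(1/4) = 233 K.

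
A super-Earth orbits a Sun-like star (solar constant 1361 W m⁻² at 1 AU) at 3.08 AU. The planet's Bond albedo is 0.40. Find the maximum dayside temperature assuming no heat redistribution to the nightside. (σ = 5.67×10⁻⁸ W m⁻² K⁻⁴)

Flux at 3.08 AU: S = 1361/3.08² = 143 W m⁻².
With no redistribution each surface element balances locally: S(1−A) = σT⁴.
T = [143 × 0.60 / 5.67×10⁻⁸]^(1/4) = (1.52×10⁹)^(1/4) = 197 K.

T_ss ≈ 197 K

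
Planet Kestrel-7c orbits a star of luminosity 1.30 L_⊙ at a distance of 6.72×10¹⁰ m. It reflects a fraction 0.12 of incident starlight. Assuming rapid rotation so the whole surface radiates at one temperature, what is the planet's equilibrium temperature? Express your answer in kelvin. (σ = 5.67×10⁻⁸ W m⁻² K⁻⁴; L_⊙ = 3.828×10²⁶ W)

T_eq ≈ 429 K

L = 1.30 × 3.828×10²⁶ = 4.98×10²⁶ W.
Flux: S = L/(4πd²) = 4.98×10²⁶/(4π×(6.72×10¹⁰)²) = 8770 W m⁻².
Energy balance: absorbed = emitted ⇒ πR²·S(1−A) = 4πR²·σT_eq⁴, so T_eq⁴ = S(1−A)/(4σ).
T_eq = [8770 × 0.88 / (4 × 5.67×10⁻⁸)]^(1/4) = (3.40×10¹⁰)^(1/4) = 429 K.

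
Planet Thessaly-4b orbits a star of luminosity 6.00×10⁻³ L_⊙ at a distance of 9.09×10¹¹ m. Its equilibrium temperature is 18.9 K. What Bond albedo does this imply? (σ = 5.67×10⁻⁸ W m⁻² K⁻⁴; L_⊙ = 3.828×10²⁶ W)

L = 6.00×10⁻³ × 3.828×10²⁶ = 2.30×10²⁴ W.
Flux: S = L/(4πd²) = 2.30×10²⁴/(4π×(9.09×10¹¹)²) = 0.221 W m⁻².
From T_eq⁴ = S(1−A)/(4σ): 1−A = 4σT_eq⁴/S.
1−A = 4 × 5.67×10⁻⁸ × (18.9)⁴ / 0.221 = 0.131.

A ≈ 0.87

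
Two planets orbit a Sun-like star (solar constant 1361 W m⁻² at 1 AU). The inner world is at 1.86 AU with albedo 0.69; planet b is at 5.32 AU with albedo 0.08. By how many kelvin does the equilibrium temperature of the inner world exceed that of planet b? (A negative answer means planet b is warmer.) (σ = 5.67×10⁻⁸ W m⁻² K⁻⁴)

ΔT ≈ 34.1 K

T_eq = [S₀(1−A)/(4σd²)]^(1/4), so T ∝ (1−A)^(1/4) / √d.
T₁ = [1361×0.31/(4×5.67×10⁻⁸×1.86²)]^(1/4) = 152.28 K.
T₂ = [1361×0.92/(4×5.67×10⁻⁸×5.32²)]^(1/4) = 118.18 K.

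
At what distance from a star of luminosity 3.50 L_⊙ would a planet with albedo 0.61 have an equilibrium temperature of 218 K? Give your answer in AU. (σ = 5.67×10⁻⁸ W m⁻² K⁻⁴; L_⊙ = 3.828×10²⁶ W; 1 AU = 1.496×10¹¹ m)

L = 3.50 × 3.828×10²⁶ = 1.34×10²⁷ W.
From T_eq⁴ = L(1−A)/(16πσd²): d = √[L(1−A)/(16πσT_eq⁴)].
d = √[1.34×10²⁷ × 0.39 / (16π × 5.67×10⁻⁸ × (218)⁴)] = 2.85×10¹¹ m = 1.90 AU.

d ≈ 1.90 AU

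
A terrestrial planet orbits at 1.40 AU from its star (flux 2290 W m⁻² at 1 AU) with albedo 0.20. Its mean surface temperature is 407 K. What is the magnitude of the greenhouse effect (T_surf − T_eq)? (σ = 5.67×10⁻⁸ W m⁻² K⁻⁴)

S = 2290/1.40² = 1168 W m⁻².
T_eq = [S(1−A)/(4σ)]^(1/4) = [1168×0.80/(4×5.67×10⁻⁸)]^(1/4) = 253.4 K.
ΔT = T_surf − T_eq = 407 − 253.4.

ΔT ≈ 153.6 K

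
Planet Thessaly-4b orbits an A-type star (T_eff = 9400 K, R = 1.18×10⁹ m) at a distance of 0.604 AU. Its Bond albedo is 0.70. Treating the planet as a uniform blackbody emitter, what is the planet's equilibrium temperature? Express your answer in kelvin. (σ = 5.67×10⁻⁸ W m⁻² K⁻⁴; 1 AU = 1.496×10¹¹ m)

T_eq ≈ 562 K

d = 0.604 AU = 9.04×10¹⁰ m.
L = 4πR_⋆²σT_⋆⁴ = 4π(1.18×10⁹)² × 5.67×10⁻⁸ × (9400)⁴ = 7.75×10²⁷ W.
S = L/(4πd²) = 7.55×10⁴ W m⁻².
Energy balance: absorbed = emitted ⇒ πR²·S(1−A) = 4πR²·σT_eq⁴, so T_eq⁴ = S(1−A)/(4σ).
T_eq = [7.55×10⁴ × 0.30 / (4 × 5.67×10⁻⁸)]^(1/4) = (9.99×10¹⁰)^(1/4) = 562 K.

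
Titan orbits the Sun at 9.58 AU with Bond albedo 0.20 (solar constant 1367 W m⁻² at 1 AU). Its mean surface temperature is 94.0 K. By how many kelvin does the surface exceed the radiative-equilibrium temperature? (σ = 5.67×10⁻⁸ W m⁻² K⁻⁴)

ΔT ≈ 8.9 K

S = 1367/9.58² = 14.89 W m⁻².
T_eq = [S(1−A)/(4σ)]^(1/4) = [14.89×0.80/(4×5.67×10⁻⁸)]^(1/4) = 85.1 K.
ΔT = T_surf − T_eq = 94 − 85.1.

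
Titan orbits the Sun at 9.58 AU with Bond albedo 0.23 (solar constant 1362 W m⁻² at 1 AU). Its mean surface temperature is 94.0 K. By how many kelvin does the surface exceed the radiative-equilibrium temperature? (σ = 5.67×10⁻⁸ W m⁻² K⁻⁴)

S = 1362/9.58² = 14.84 W m⁻².
T_eq = [S(1−A)/(4σ)]^(1/4) = [14.84×0.77/(4×5.67×10⁻⁸)]^(1/4) = 84.3 K.
ΔT = T_surf − T_eq = 94 − 84.3.

ΔT ≈ 9.7 K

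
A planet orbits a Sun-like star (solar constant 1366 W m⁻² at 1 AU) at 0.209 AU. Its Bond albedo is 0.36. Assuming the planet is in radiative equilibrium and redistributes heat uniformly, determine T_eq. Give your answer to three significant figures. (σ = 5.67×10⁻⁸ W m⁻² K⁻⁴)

T_eq ≈ 545 K

Flux at 0.209 AU: S = 1366/0.209² = 3.13×10⁴ W m⁻².
Energy balance: absorbed = emitted ⇒ πR²·S(1−A) = 4πR²·σT_eq⁴, so T_eq⁴ = S(1−A)/(4σ).
T_eq = [3.13×10⁴ × 0.64 / (4 × 5.67×10⁻⁸)]^(1/4) = (8.82×10¹⁰)^(1/4) = 545 K.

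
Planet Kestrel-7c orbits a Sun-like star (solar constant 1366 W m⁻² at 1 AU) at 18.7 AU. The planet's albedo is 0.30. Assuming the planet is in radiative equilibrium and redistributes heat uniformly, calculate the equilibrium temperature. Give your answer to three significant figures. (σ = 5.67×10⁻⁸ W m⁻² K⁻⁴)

Flux at 18.7 AU: S = 1366/18.7² = 3.91 W m⁻².
Energy balance: absorbed = emitted ⇒ πR²·S(1−A) = 4πR²·σT_eq⁴, so T_eq⁴ = S(1−A)/(4σ).
T_eq = [3.91 × 0.70 / (4 × 5.67×10⁻⁸)]^(1/4) = (1.21×10⁷)^(1/4) = 58.9 K.

T_eq ≈ 58.9 K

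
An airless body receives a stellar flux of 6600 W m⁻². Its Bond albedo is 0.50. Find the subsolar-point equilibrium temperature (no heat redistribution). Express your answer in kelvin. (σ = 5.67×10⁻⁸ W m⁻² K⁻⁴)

T_ss ≈ 491 K

At the subsolar point the surface absorbs S(1−A) and emits σT⁴ per unit area — no factor of 4, since only the local patch is in balance.
T = [6600 × 0.50 / 5.67×10⁻⁸]^(1/4) = (5.82×10¹⁰)^(1/4) = 491 K.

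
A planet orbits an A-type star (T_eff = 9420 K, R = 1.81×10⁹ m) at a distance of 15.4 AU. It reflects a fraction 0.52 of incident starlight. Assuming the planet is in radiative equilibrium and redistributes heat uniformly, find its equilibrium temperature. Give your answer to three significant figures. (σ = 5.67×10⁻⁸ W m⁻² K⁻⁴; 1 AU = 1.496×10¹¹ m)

d = 15.4 AU = 2.30×10¹² m.
L = 4πR_⋆²σT_⋆⁴ = 4π(1.81×10⁹)² × 5.67×10⁻⁸ × (9420)⁴ = 1.84×10²⁸ W.
S = L/(4πd²) = 276 W m⁻².
Energy balance: absorbed = emitted ⇒ πR²·S(1−A) = 4πR²·σT_eq⁴, so T_eq⁴ = S(1−A)/(4σ).
T_eq = [276 × 0.48 / (4 × 5.67×10⁻⁸)]^(1/4) = (5.83×10⁸)^(1/4) = 155 K.

T_eq ≈ 155 K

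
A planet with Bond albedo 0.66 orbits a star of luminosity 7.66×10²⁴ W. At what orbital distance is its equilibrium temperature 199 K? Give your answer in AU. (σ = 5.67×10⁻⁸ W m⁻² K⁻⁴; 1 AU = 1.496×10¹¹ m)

d ≈ 0.161 AU

From T_eq⁴ = L(1−A)/(16πσd²): d = √[L(1−A)/(16πσT_eq⁴)].
d = √[7.66×10²⁴ × 0.34 / (16π × 5.67×10⁻⁸ × (199)⁴)] = 2.41×10¹⁰ m = 0.161 AU.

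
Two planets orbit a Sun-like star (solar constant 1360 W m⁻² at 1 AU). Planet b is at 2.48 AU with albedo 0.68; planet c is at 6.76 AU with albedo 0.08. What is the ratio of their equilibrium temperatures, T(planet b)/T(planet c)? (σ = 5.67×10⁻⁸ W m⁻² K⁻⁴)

T₁/T₂ ≈ 1.268

T_eq = [S₀(1−A)/(4σd²)]^(1/4), so T ∝ (1−A)^(1/4) / √d.
T₁ = [1360×0.32/(4×5.67×10⁻⁸×2.48²)]^(1/4) = 132.90 K.
T₂ = [1360×0.92/(4×5.67×10⁻⁸×6.76²)]^(1/4) = 104.82 K.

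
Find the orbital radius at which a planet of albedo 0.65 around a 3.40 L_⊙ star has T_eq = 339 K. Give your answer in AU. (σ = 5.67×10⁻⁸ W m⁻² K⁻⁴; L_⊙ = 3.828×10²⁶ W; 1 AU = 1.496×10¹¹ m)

L = 3.40 × 3.828×10²⁶ = 1.30×10²⁷ W.
From T_eq⁴ = L(1−A)/(16πσd²): d = √[L(1−A)/(16πσT_eq⁴)].
d = √[1.30×10²⁷ × 0.35 / (16π × 5.67×10⁻⁸ × (339)⁴)] = 1.10×10¹¹ m = 0.735 AU.

d ≈ 0.735 AU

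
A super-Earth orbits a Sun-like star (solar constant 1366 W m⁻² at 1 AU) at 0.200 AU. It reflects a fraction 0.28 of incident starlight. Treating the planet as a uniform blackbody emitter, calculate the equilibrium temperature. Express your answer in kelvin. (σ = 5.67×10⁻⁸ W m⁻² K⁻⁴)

Flux at 0.200 AU: S = 1366/0.200² = 3.41×10⁴ W m⁻².
Energy balance: absorbed = emitted ⇒ πR²·S(1−A) = 4πR²·σT_eq⁴, so T_eq⁴ = S(1−A)/(4σ).
T_eq = [3.41×10⁴ × 0.72 / (4 × 5.67×10⁻⁸)]^(1/4) = (1.08×10¹¹)^(1/4) = 574 K.

T_eq ≈ 574 K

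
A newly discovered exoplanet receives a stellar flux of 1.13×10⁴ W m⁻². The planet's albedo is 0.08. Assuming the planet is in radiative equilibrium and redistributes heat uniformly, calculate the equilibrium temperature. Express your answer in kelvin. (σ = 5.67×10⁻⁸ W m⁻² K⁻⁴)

T_eq ≈ 463 K

Energy balance: absorbed = emitted ⇒ πR²·S(1−A) = 4πR²·σT_eq⁴, so T_eq⁴ = S(1−A)/(4σ).
T_eq = [1.13×10⁴ × 0.92 / (4 × 5.67×10⁻⁸)]^(1/4) = (4.58×10¹⁰)^(1/4) = 463 K.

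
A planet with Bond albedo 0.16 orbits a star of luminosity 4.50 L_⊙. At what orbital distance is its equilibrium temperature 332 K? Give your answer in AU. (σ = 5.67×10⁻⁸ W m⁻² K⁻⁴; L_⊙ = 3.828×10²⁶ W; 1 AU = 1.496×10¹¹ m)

L = 4.50 × 3.828×10²⁶ = 1.72×10²⁷ W.
From T_eq⁴ = L(1−A)/(16πσd²): d = √[L(1−A)/(16πσT_eq⁴)].
d = √[1.72×10²⁷ × 0.84 / (16π × 5.67×10⁻⁸ × (332)⁴)] = 2.04×10¹¹ m = 1.37 AU.

d ≈ 1.37 AU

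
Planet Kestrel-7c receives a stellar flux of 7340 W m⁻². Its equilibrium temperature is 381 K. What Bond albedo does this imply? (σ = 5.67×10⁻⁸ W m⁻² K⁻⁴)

From T_eq⁴ = S(1−A)/(4σ): 1−A = 4σT_eq⁴/S.
1−A = 4 × 5.67×10⁻⁸ × (381)⁴ / 7340 = 0.651.

A ≈ 0.35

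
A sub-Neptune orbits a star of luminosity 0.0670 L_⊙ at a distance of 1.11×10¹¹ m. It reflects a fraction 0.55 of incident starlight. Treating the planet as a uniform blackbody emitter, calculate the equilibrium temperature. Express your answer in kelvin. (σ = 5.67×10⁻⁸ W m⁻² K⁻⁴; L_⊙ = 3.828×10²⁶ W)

L = 0.0670 × 3.828×10²⁶ = 2.56×10²⁵ W.
Flux: S = L/(4πd²) = 2.56×10²⁵/(4π×(1.11×10¹¹)²) = 166 W m⁻².
Energy balance: absorbed = emitted ⇒ πR²·S(1−A) = 4πR²·σT_eq⁴, so T_eq⁴ = S(1−A)/(4σ).
T_eq = [166 × 0.45 / (4 × 5.67×10⁻⁸)]^(1/4) = (3.29×10⁸)^(1/4) = 135 K.

T_eq ≈ 135 K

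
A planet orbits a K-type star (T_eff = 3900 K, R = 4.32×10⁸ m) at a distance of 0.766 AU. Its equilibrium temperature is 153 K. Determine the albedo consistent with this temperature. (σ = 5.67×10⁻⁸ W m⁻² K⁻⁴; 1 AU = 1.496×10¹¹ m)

A ≈ 0.33

d = 0.766 AU = 1.15×10¹¹ m.
L = 4πR_⋆²σT_⋆⁴ = 4π(4.32×10⁸)² × 5.67×10⁻⁸ × (3900)⁴ = 3.08×10²⁵ W.
S = L/(4πd²) = 186 W m⁻².
From T_eq⁴ = S(1−A)/(4σ): 1−A = 4σT_eq⁴/S.
1−A = 4 × 5.67×10⁻⁸ × (153)⁴ / 186 = 0.667.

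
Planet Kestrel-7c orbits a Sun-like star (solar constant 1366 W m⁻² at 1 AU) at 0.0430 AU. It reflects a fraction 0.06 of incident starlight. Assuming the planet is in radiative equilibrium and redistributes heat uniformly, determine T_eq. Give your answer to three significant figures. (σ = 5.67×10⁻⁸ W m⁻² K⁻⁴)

T_eq ≈ 1320 K

Flux at 0.0430 AU: S = 1366/0.0430² = 7.39×10⁵ W m⁻².
Energy balance: absorbed = emitted ⇒ πR²·S(1−A) = 4πR²·σT_eq⁴, so T_eq⁴ = S(1−A)/(4σ).
T_eq = [7.39×10⁵ × 0.94 / (4 × 5.67×10⁻⁸)]^(1/4) = (3.06×10¹²)^(1/4) = 1320 K.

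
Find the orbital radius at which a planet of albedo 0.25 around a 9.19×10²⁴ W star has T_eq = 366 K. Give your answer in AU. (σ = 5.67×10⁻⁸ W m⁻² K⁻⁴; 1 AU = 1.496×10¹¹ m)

From T_eq⁴ = L(1−A)/(16πσd²): d = √[L(1−A)/(16πσT_eq⁴)].
d = √[9.19×10²⁴ × 0.75 / (16π × 5.67×10⁻⁸ × (366)⁴)] = 1.16×10¹⁰ m = 0.0776 AU.

d ≈ 0.0776 AU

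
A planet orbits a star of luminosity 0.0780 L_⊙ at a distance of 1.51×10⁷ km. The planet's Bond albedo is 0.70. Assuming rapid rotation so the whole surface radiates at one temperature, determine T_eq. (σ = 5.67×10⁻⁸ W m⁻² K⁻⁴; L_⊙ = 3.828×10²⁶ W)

T_eq ≈ 343 K

d = 1.51×10⁷ km = 1.51×10¹⁰ m.
L = 0.0780 × 3.828×10²⁶ = 2.99×10²⁵ W.
Flux: S = L/(4πd²) = 2.99×10²⁵/(4π×(1.51×10¹⁰)²) = 1.04×10⁴ W m⁻².
Energy balance: absorbed = emitted ⇒ πR²·S(1−A) = 4πR²·σT_eq⁴, so T_eq⁴ = S(1−A)/(4σ).
T_eq = [1.04×10⁴ × 0.30 / (4 × 5.67×10⁻⁸)]^(1/4) = (1.38×10¹⁰)^(1/4) = 343 K.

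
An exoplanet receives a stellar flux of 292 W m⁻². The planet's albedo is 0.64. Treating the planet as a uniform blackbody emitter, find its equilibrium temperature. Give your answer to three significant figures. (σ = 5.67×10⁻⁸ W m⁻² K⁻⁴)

T_eq ≈ 147 K

Energy balance: absorbed = emitted ⇒ πR²·S(1−A) = 4πR²·σT_eq⁴, so T_eq⁴ = S(1−A)/(4σ).
T_eq = [292 × 0.36 / (4 × 5.67×10⁻⁸)]^(1/4) = (4.63×10⁸)^(1/4) = 147 K.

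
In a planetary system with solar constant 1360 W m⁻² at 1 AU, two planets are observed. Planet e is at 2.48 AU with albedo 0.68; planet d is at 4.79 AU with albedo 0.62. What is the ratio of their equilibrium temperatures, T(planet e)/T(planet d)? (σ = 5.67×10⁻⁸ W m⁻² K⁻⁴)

T_eq = [S₀(1−A)/(4σd²)]^(1/4), so T ∝ (1−A)^(1/4) / √d.
T₁ = [1360×0.32/(4×5.67×10⁻⁸×2.48²)]^(1/4) = 132.90 K.
T₂ = [1360×0.38/(4×5.67×10⁻⁸×4.79²)]^(1/4) = 99.83 K.

T₁/T₂ ≈ 1.331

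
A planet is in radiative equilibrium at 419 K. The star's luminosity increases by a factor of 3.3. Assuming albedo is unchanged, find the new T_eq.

T_eq ∝ L^(1/4) · d^(−1/2).
T′ = 419 × 3.3^(1/4) = 565 K.

T_eq ≈ 565 K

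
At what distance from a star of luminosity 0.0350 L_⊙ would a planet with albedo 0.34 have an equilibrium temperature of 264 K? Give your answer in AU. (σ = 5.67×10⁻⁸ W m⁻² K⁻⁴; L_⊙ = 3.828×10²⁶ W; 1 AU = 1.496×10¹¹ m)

L = 0.0350 × 3.828×10²⁶ = 1.34×10²⁵ W.
From T_eq⁴ = L(1−A)/(16πσd²): d = √[L(1−A)/(16πσT_eq⁴)].
d = √[1.34×10²⁵ × 0.66 / (16π × 5.67×10⁻⁸ × (264)⁴)] = 2.53×10¹⁰ m = 0.169 AU.

d ≈ 0.169 AU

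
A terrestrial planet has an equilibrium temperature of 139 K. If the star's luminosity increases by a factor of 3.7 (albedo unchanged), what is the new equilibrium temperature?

T_eq ∝ L^(1/4) · d^(−1/2).
T′ = 139 × 3.7^(1/4) = 193 K.

T_eq ≈ 193 K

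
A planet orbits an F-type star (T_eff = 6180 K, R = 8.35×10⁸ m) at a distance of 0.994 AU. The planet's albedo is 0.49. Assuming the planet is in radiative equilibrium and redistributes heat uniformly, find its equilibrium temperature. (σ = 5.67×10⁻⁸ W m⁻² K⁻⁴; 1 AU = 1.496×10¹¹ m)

T_eq ≈ 277 K

d = 0.994 AU = 1.49×10¹¹ m.
L = 4πR_⋆²σT_⋆⁴ = 4π(8.35×10⁸)² × 5.67×10⁻⁸ × (6180)⁴ = 7.25×10²⁶ W.
S = L/(4πd²) = 2610 W m⁻².
Energy balance: absorbed = emitted ⇒ πR²·S(1−A) = 4πR²·σT_eq⁴, so T_eq⁴ = S(1−A)/(4σ).
T_eq = [2610 × 0.51 / (4 × 5.67×10⁻⁸)]^(1/4) = (5.86×10⁹)^(1/4) = 277 K.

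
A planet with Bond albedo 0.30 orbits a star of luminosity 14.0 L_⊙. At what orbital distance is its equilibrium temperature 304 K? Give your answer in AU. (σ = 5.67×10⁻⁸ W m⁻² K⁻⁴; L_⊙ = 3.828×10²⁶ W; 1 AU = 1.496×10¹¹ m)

L = 14.0 × 3.828×10²⁶ = 5.36×10²⁷ W.
From T_eq⁴ = L(1−A)/(16πσd²): d = √[L(1−A)/(16πσT_eq⁴)].
d = √[5.36×10²⁷ × 0.70 / (16π × 5.67×10⁻⁸ × (304)⁴)] = 3.93×10¹¹ m = 2.62 AU.

d ≈ 2.62 AU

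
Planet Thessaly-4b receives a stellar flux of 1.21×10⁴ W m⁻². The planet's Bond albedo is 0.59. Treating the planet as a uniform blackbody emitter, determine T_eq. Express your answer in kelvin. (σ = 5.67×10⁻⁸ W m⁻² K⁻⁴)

Energy balance: absorbed = emitted ⇒ πR²·S(1−A) = 4πR²·σT_eq⁴, so T_eq⁴ = S(1−A)/(4σ).
T_eq = [1.21×10⁴ × 0.41 / (4 × 5.67×10⁻⁸)]^(1/4) = (2.19×10¹⁰)^(1/4) = 385 K.

T_eq ≈ 385 K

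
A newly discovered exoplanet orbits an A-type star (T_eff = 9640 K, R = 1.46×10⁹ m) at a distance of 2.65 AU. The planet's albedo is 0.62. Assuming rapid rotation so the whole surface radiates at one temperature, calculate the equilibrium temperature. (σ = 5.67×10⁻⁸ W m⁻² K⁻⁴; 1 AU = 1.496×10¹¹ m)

T_eq ≈ 325 K

d = 2.65 AU = 3.96×10¹¹ m.
L = 4πR_⋆²σT_⋆⁴ = 4π(1.46×10⁹)² × 5.67×10⁻⁸ × (9640)⁴ = 1.31×10²⁸ W.
S = L/(4πd²) = 6640 W m⁻².
Energy balance: absorbed = emitted ⇒ πR²·S(1−A) = 4πR²·σT_eq⁴, so T_eq⁴ = S(1−A)/(4σ).
T_eq = [6640 × 0.38 / (4 × 5.67×10⁻⁸)]^(1/4) = (1.11×10¹⁰)^(1/4) = 325 K.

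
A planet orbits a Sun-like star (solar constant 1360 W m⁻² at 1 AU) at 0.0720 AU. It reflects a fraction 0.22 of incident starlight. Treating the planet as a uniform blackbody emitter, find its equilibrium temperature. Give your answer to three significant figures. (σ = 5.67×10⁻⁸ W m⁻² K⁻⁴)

T_eq ≈ 975 K

Flux at 0.0720 AU: S = 1360/0.0720² = 2.62×10⁵ W m⁻².
Energy balance: absorbed = emitted ⇒ πR²·S(1−A) = 4πR²·σT_eq⁴, so T_eq⁴ = S(1−A)/(4σ).
T_eq = [2.62×10⁵ × 0.78 / (4 × 5.67×10⁻⁸)]^(1/4) = (9.02×10¹¹)^(1/4) = 975 K.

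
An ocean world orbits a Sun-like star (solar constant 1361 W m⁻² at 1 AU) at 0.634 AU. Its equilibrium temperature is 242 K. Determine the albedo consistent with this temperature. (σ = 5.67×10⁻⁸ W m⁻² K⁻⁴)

A ≈ 0.77

Flux at 0.634 AU: S = 1361/0.634² = 3390 W m⁻².
From T_eq⁴ = S(1−A)/(4σ): 1−A = 4σT_eq⁴/S.
1−A = 4 × 5.67×10⁻⁸ × (242)⁴ / 3390 = 0.230.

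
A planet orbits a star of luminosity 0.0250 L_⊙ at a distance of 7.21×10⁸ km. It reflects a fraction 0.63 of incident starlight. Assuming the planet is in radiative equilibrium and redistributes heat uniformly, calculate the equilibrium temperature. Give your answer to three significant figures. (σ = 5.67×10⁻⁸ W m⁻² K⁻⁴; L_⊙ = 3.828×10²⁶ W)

T_eq ≈ 39.3 K

d = 7.21×10⁸ km = 7.21×10¹¹ m.
L = 0.0250 × 3.828×10²⁶ = 9.57×10²⁴ W.
Flux: S = L/(4πd²) = 9.57×10²⁴/(4π×(7.21×10¹¹)²) = 1.46 W m⁻².
Energy balance: absorbed = emitted ⇒ πR²·S(1−A) = 4πR²·σT_eq⁴, so T_eq⁴ = S(1−A)/(4σ).
T_eq = [1.46 × 0.37 / (4 × 5.67×10⁻⁸)]^(1/4) = (2.39×10⁶)^(1/4) = 39.3 K.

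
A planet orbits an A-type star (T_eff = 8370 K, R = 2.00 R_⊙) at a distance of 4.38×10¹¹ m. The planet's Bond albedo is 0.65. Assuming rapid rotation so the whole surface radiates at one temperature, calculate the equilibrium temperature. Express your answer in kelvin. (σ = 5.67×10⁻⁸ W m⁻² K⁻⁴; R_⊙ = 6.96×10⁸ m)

T_eq ≈ 257 K

R_⋆ = 2.00 × 6.96×10⁸ = 1.39×10⁹ m.
L = 4πR_⋆²σT_⋆⁴ = 4π(1.39×10⁹)² × 5.67×10⁻⁸ × (8370)⁴ = 6.78×10²⁷ W.
S = L/(4πd²) = 2810 W m⁻².
Energy balance: absorbed = emitted ⇒ πR²·S(1−A) = 4πR²·σT_eq⁴, so T_eq⁴ = S(1−A)/(4σ).
T_eq = [2810 × 0.35 / (4 × 5.67×10⁻⁸)]^(1/4) = (4.34×10⁹)^(1/4) = 257 K.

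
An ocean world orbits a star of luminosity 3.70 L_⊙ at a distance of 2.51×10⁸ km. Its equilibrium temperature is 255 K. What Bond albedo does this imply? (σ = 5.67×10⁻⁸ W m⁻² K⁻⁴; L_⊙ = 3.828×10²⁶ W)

A ≈ 0.46

d = 2.51×10⁸ km = 2.51×10¹¹ m.
L = 3.70 × 3.828×10²⁶ = 1.42×10²⁷ W.
Flux: S = L/(4πd²) = 1.42×10²⁷/(4π×(2.51×10¹¹)²) = 1790 W m⁻².
From T_eq⁴ = S(1−A)/(4σ): 1−A = 4σT_eq⁴/S.
1−A = 4 × 5.67×10⁻⁸ × (255)⁴ / 1790 = 0.536.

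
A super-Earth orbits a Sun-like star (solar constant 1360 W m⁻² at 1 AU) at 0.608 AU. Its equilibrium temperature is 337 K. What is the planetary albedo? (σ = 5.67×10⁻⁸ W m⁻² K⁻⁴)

A ≈ 0.20

Flux at 0.608 AU: S = 1360/0.608² = 3680 W m⁻².
From T_eq⁴ = S(1−A)/(4σ): 1−A = 4σT_eq⁴/S.
1−A = 4 × 5.67×10⁻⁸ × (337)⁴ / 3680 = 0.795.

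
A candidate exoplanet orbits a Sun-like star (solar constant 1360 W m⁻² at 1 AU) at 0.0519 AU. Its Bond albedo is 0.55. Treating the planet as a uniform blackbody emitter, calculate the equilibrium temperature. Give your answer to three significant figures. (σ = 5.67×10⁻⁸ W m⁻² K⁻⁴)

Flux at 0.0519 AU: S = 1360/0.0519² = 5.05×10⁵ W m⁻².
Energy balance: absorbed = emitted ⇒ πR²·S(1−A) = 4πR²·σT_eq⁴, so T_eq⁴ = S(1−A)/(4σ).
T_eq = [5.05×10⁵ × 0.45 / (4 × 5.67×10⁻⁸)]^(1/4) = (1.00×10¹²)^(1/4) = 1000 K.

T_eq ≈ 1000 K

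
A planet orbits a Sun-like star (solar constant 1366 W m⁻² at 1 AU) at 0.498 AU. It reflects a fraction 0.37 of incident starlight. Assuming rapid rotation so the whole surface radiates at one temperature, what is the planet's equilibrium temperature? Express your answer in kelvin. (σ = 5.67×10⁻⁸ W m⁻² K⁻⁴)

T_eq ≈ 352 K

Flux at 0.498 AU: S = 1366/0.498² = 5510 W m⁻².
Energy balance: absorbed = emitted ⇒ πR²·S(1−A) = 4πR²·σT_eq⁴, so T_eq⁴ = S(1−A)/(4σ).
T_eq = [5510 × 0.63 / (4 × 5.67×10⁻⁸)]^(1/4) = (1.53×10¹⁰)^(1/4) = 352 K.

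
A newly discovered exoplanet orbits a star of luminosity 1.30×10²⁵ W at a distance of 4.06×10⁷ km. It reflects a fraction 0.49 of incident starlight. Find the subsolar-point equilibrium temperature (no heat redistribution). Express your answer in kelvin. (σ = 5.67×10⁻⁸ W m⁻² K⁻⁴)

T_ss ≈ 274 K

d = 4.06×10⁷ km = 4.06×10¹⁰ m.
Flux: S = L/(4πd²) = 1.30×10²⁵/(4π×(4.06×10¹⁰)²) = 628 W m⁻².
At the subsolar point the surface absorbs S(1−A) and emits σT⁴ per unit area — no factor of 4, since only the local patch is in balance.
T = [628 × 0.51 / 5.67×10⁻⁸]^(1/4) = (5.65×10⁹)^(1/4) = 274 K.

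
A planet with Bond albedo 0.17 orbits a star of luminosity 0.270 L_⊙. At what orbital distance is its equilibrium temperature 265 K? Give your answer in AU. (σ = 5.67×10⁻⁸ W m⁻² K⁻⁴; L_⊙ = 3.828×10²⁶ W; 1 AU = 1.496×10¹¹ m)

L = 0.270 × 3.828×10²⁶ = 1.03×10²⁶ W.
From T_eq⁴ = L(1−A)/(16πσd²): d = √[L(1−A)/(16πσT_eq⁴)].
d = √[1.03×10²⁶ × 0.83 / (16π × 5.67×10⁻⁸ × (265)⁴)] = 7.81×10¹⁰ m = 0.522 AU.

d ≈ 0.522 AU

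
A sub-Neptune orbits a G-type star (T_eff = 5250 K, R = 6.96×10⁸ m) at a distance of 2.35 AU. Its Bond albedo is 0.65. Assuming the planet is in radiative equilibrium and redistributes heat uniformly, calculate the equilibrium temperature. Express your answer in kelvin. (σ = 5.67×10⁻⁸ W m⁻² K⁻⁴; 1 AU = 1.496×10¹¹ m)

T_eq ≈ 127 K

d = 2.35 AU = 3.52×10¹¹ m.
L = 4πR_⋆²σT_⋆⁴ = 4π(6.96×10⁸)² × 5.67×10⁻⁸ × (5250)⁴ = 2.62×10²⁶ W.
S = L/(4πd²) = 169 W m⁻².
Energy balance: absorbed = emitted ⇒ πR²·S(1−A) = 4πR²·σT_eq⁴, so T_eq⁴ = S(1−A)/(4σ).
T_eq = [169 × 0.35 / (4 × 5.67×10⁻⁸)]^(1/4) = (2.61×10⁸)^(1/4) = 127 K.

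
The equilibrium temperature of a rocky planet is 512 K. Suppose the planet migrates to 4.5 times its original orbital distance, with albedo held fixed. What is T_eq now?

T_eq ∝ L^(1/4) · d^(−1/2).
T′ = 512 / 4.5^(1/2) = 241 K.

T_eq ≈ 241 K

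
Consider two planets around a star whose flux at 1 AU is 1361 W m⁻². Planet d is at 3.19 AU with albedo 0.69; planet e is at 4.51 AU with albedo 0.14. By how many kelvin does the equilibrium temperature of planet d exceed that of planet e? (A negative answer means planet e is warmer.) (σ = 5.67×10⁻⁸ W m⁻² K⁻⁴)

ΔT ≈ -9.9 K

T_eq = [S₀(1−A)/(4σd²)]^(1/4), so T ∝ (1−A)^(1/4) / √d.
T₁ = [1361×0.31/(4×5.67×10⁻⁸×3.19²)]^(1/4) = 116.28 K.
T₂ = [1361×0.86/(4×5.67×10⁻⁸×4.51²)]^(1/4) = 126.21 K.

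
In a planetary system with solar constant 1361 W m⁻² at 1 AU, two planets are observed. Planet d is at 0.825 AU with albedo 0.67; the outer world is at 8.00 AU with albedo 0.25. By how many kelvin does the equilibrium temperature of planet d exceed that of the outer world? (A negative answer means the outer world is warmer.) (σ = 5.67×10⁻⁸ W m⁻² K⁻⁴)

ΔT ≈ 140.7 K

T_eq = [S₀(1−A)/(4σd²)]^(1/4), so T ∝ (1−A)^(1/4) / √d.
T₁ = [1361×0.33/(4×5.67×10⁻⁸×0.825²)]^(1/4) = 232.25 K.
T₂ = [1361×0.75/(4×5.67×10⁻⁸×8.00²)]^(1/4) = 91.57 K.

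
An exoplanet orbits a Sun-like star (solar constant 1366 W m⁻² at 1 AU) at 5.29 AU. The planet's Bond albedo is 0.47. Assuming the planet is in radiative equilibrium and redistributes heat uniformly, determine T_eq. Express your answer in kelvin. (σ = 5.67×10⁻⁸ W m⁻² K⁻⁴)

Flux at 5.29 AU: S = 1366/5.29² = 48.8 W m⁻².
Energy balance: absorbed = emitted ⇒ πR²·S(1−A) = 4πR²·σT_eq⁴, so T_eq⁴ = S(1−A)/(4σ).
T_eq = [48.8 × 0.53 / (4 × 5.67×10⁻⁸)]^(1/4) = (1.14×10⁸)^(1/4) = 103 K.

T_eq ≈ 103 K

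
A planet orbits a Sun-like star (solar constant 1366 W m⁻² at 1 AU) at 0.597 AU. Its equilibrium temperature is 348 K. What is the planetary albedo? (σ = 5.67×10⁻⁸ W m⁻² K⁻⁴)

A ≈ 0.13

Flux at 0.597 AU: S = 1366/0.597² = 3830 W m⁻².
From T_eq⁴ = S(1−A)/(4σ): 1−A = 4σT_eq⁴/S.
1−A = 4 × 5.67×10⁻⁸ × (348)⁴ / 3830 = 0.868.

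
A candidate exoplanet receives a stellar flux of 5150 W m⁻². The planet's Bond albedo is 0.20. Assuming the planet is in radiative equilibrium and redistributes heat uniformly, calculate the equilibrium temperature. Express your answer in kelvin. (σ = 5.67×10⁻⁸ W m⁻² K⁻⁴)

Energy balance: absorbed = emitted ⇒ πR²·S(1−A) = 4πR²·σT_eq⁴, so T_eq⁴ = S(1−A)/(4σ).
T_eq = [5150 × 0.80 / (4 × 5.67×10⁻⁸)]^(1/4) = (1.82×10¹⁰)^(1/4) = 367 K.

T_eq ≈ 367 K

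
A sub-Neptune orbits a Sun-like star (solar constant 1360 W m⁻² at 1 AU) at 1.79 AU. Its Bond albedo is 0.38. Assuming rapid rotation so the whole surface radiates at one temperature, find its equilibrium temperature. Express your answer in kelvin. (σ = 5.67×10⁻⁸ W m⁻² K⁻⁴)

T_eq ≈ 185 K

Flux at 1.79 AU: S = 1360/1.79² = 424 W m⁻².
Energy balance: absorbed = emitted ⇒ πR²·S(1−A) = 4πR²·σT_eq⁴, so T_eq⁴ = S(1−A)/(4σ).
T_eq = [424 × 0.62 / (4 × 5.67×10⁻⁸)]^(1/4) = (1.16×10⁹)^(1/4) = 185 K.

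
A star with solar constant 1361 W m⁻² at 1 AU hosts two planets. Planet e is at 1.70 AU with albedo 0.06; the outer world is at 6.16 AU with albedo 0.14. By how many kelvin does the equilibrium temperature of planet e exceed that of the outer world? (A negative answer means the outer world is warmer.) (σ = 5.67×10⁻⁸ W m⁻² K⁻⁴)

ΔT ≈ 102.2 K

T_eq = [S₀(1−A)/(4σd²)]^(1/4), so T ∝ (1−A)^(1/4) / √d.
T₁ = [1361×0.94/(4×5.67×10⁻⁸×1.70²)]^(1/4) = 210.19 K.
T₂ = [1361×0.86/(4×5.67×10⁻⁸×6.16²)]^(1/4) = 107.99 K.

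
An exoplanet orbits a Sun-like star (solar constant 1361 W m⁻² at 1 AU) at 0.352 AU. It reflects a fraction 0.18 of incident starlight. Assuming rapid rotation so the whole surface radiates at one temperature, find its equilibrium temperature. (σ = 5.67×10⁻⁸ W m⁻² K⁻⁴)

Flux at 0.352 AU: S = 1361/0.352² = 1.10×10⁴ W m⁻².
Energy balance: absorbed = emitted ⇒ πR²·S(1−A) = 4πR²·σT_eq⁴, so T_eq⁴ = S(1−A)/(4σ).
T_eq = [1.10×10⁴ × 0.82 / (4 × 5.67×10⁻⁸)]^(1/4) = (3.97×10¹⁰)^(1/4) = 446 K.

T_eq ≈ 446 K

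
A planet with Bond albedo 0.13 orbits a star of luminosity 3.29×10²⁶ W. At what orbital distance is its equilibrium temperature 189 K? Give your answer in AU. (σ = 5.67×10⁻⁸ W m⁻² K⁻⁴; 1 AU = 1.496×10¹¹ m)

From T_eq⁴ = L(1−A)/(16πσd²): d = √[L(1−A)/(16πσT_eq⁴)].
d = √[3.29×10²⁶ × 0.87 / (16π × 5.67×10⁻⁸ × (189)⁴)] = 2.81×10¹¹ m = 1.88 AU.

d ≈ 1.88 AU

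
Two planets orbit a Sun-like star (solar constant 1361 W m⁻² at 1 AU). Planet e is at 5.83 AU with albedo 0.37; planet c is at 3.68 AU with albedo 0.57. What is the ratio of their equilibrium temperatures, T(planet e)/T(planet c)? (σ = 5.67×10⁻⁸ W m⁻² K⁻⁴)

T_eq = [S₀(1−A)/(4σd²)]^(1/4), so T ∝ (1−A)^(1/4) / √d.
T₁ = [1361×0.63/(4×5.67×10⁻⁸×5.83²)]^(1/4) = 102.70 K.
T₂ = [1361×0.43/(4×5.67×10⁻⁸×3.68²)]^(1/4) = 117.49 K.

T₁/T₂ ≈ 0.874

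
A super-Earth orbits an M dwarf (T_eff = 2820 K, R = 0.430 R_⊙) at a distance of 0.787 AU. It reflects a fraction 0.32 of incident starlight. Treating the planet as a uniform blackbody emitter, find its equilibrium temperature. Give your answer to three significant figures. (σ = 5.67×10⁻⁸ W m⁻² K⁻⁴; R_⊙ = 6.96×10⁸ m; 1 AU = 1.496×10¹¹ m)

R_⋆ = 0.430 × 6.96×10⁸ = 2.99×10⁸ m.
d = 0.787 AU = 1.18×10¹¹ m.
L = 4πR_⋆²σT_⋆⁴ = 4π(2.99×10⁸)² × 5.67×10⁻⁸ × (2820)⁴ = 4.04×10²⁴ W.
S = L/(4πd²) = 23.2 W m⁻².
Energy balance: absorbed = emitted ⇒ πR²·S(1−A) = 4πR²·σT_eq⁴, so T_eq⁴ = S(1−A)/(4σ).
T_eq = [23.2 × 0.68 / (4 × 5.67×10⁻⁸)]^(1/4) = (6.95×10⁷)^(1/4) = 91.3 K.

T_eq ≈ 91.3 K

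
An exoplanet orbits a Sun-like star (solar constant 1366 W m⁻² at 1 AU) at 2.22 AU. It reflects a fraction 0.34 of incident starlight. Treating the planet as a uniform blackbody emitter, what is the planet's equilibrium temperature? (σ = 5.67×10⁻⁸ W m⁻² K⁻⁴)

T_eq ≈ 169 K

Flux at 2.22 AU: S = 1366/2.22² = 277 W m⁻².
Energy balance: absorbed = emitted ⇒ πR²·S(1−A) = 4πR²·σT_eq⁴, so T_eq⁴ = S(1−A)/(4σ).
T_eq = [277 × 0.66 / (4 × 5.67×10⁻⁸)]^(1/4) = (8.07×10⁸)^(1/4) = 169 K.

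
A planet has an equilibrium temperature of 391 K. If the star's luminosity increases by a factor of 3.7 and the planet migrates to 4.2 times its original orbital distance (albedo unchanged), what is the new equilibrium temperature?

T_eq ∝ L^(1/4) · d^(−1/2).
T′ = 391 × 3.7^(1/4) / 4.2^(1/2) = 265 K.

T_eq ≈ 265 K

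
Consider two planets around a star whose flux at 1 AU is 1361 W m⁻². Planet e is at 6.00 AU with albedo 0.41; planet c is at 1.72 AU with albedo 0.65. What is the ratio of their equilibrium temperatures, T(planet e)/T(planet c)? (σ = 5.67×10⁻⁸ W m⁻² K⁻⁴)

T_eq = [S₀(1−A)/(4σd²)]^(1/4), so T ∝ (1−A)^(1/4) / √d.
T₁ = [1361×0.59/(4×5.67×10⁻⁸×6.00²)]^(1/4) = 99.58 K.
T₂ = [1361×0.35/(4×5.67×10⁻⁸×1.72²)]^(1/4) = 163.23 K.

T₁/T₂ ≈ 0.610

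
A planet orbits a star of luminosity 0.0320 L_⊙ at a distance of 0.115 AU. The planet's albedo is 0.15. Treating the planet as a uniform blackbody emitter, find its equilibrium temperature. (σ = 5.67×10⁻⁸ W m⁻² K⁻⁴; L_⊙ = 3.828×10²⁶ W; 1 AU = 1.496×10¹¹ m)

T_eq ≈ 333 K

d = 0.115 AU = 1.72×10¹⁰ m.
L = 0.0320 × 3.828×10²⁶ = 1.22×10²⁵ W.
Flux: S = L/(4πd²) = 1.22×10²⁵/(4π×(1.72×10¹⁰)²) = 3290 W m⁻².
Energy balance: absorbed = emitted ⇒ πR²·S(1−A) = 4πR²·σT_eq⁴, so T_eq⁴ = S(1−A)/(4σ).
T_eq = [3290 × 0.85 / (4 × 5.67×10⁻⁸)]^(1/4) = (1.23×10¹⁰)^(1/4) = 333 K.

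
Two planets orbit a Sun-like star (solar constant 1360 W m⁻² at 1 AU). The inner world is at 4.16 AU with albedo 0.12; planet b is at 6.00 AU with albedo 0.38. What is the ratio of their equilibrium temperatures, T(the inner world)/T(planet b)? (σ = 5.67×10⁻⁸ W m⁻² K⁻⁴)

T_eq = [S₀(1−A)/(4σd²)]^(1/4), so T ∝ (1−A)^(1/4) / √d.
T₁ = [1360×0.88/(4×5.67×10⁻⁸×4.16²)]^(1/4) = 132.14 K.
T₂ = [1360×0.62/(4×5.67×10⁻⁸×6.00²)]^(1/4) = 100.81 K.

T₁/T₂ ≈ 1.311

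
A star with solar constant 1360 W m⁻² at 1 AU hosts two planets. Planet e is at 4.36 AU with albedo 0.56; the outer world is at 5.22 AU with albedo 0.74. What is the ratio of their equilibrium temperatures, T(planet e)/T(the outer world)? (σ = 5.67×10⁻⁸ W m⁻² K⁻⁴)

T₁/T₂ ≈ 1.248

T_eq = [S₀(1−A)/(4σd²)]^(1/4), so T ∝ (1−A)^(1/4) / √d.
T₁ = [1360×0.44/(4×5.67×10⁻⁸×4.36²)]^(1/4) = 108.54 K.
T₂ = [1360×0.26/(4×5.67×10⁻⁸×5.22²)]^(1/4) = 86.97 K.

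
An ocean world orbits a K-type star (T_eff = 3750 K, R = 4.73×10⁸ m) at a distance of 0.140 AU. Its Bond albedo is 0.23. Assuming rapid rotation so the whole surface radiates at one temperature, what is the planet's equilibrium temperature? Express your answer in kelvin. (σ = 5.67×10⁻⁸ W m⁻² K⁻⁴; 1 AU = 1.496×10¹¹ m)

T_eq ≈ 373 K

d = 0.140 AU = 2.09×10¹⁰ m.
L = 4πR_⋆²σT_⋆⁴ = 4π(4.73×10⁸)² × 5.67×10⁻⁸ × (3750)⁴ = 3.15×10²⁵ W.
S = L/(4πd²) = 5720 W m⁻².
Energy balance: absorbed = emitted ⇒ πR²·S(1−A) = 4πR²·σT_eq⁴, so T_eq⁴ = S(1−A)/(4σ).
T_eq = [5720 × 0.77 / (4 × 5.67×10⁻⁸)]^(1/4) = (1.94×10¹⁰)^(1/4) = 373 K.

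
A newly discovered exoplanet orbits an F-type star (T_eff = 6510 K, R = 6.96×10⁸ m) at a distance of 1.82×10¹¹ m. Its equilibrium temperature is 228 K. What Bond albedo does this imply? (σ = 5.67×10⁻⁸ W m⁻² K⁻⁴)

A ≈ 0.59

L = 4πR_⋆²σT_⋆⁴ = 4π(6.96×10⁸)² × 5.67×10⁻⁸ × (6510)⁴ = 6.20×10²⁶ W.
S = L/(4πd²) = 1490 W m⁻².
From T_eq⁴ = S(1−A)/(4σ): 1−A = 4σT_eq⁴/S.
1−A = 4 × 5.67×10⁻⁸ × (228)⁴ / 1490 = 0.412.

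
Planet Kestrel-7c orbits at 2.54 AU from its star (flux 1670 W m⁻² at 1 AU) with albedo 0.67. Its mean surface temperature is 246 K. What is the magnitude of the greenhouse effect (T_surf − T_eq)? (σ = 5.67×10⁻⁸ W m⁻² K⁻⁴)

ΔT ≈ 106.7 K

S = 1670/2.54² = 258.9 W m⁻².
T_eq = [S(1−A)/(4σ)]^(1/4) = [258.9×0.33/(4×5.67×10⁻⁸)]^(1/4) = 139.3 K.
ΔT = T_surf − T_eq = 246 − 139.3.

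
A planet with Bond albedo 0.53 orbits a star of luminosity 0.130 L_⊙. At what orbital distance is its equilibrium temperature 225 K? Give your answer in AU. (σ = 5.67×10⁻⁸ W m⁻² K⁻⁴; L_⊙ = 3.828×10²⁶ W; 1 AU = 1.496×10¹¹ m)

d ≈ 0.378 AU

L = 0.130 × 3.828×10²⁶ = 4.98×10²⁵ W.
From T_eq⁴ = L(1−A)/(16πσd²): d = √[L(1−A)/(16πσT_eq⁴)].
d = √[4.98×10²⁵ × 0.47 / (16π × 5.67×10⁻⁸ × (225)⁴)] = 5.66×10¹⁰ m = 0.378 AU.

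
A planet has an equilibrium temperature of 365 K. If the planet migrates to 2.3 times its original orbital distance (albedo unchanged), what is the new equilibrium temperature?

T_eq ≈ 241 K

T_eq ∝ L^(1/4) · d^(−1/2).
T′ = 365 / 2.3^(1/2) = 241 K.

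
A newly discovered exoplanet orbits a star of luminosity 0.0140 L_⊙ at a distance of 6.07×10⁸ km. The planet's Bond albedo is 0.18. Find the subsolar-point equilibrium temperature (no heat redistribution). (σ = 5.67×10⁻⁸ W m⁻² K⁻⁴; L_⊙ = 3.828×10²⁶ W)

T_ss ≈ 64.0 K

d = 6.07×10⁸ km = 6.07×10¹¹ m.
L = 0.0140 × 3.828×10²⁶ = 5.36×10²⁴ W.
Flux: S = L/(4πd²) = 5.36×10²⁴/(4π×(6.07×10¹¹)²) = 1.16 W m⁻².
At the subsolar point the surface absorbs S(1−A) and emits σT⁴ per unit area — no factor of 4, since only the local patch is in balance.
T = [1.16 × 0.82 / 5.67×10⁻⁸]^(1/4) = (1.67×10⁷)^(1/4) = 64.0 K.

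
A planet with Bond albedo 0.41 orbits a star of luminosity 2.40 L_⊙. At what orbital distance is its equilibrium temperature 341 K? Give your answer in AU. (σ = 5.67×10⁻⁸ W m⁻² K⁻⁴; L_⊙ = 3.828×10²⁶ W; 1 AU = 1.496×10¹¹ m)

d ≈ 0.793 AU

L = 2.40 × 3.828×10²⁶ = 9.19×10²⁶ W.
From T_eq⁴ = L(1−A)/(16πσd²): d = √[L(1−A)/(16πσT_eq⁴)].
d = √[9.19×10²⁶ × 0.59 / (16π × 5.67×10⁻⁸ × (341)⁴)] = 1.19×10¹¹ m = 0.793 AU.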